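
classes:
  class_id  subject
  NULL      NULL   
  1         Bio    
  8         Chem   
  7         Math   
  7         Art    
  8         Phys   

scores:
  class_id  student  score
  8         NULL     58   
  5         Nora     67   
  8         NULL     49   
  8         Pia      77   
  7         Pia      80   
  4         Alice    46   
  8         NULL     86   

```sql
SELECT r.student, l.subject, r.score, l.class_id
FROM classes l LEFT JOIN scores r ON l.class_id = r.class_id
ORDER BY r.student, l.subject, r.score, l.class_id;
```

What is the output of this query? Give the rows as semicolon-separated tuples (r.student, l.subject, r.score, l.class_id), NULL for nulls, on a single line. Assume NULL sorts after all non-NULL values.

(Pia, Art, 80, 7); (Pia, Chem, 77, 8); (Pia, Math, 80, 7); (Pia, Phys, 77, 8); (NULL, Bio, NULL, 1); (NULL, Chem, 49, 8); (NULL, Chem, 58, 8); (NULL, Chem, 86, 8); (NULL, Phys, 49, 8); (NULL, Phys, 58, 8); (NULL, Phys, 86, 8); (NULL, NULL, NULL, NULL)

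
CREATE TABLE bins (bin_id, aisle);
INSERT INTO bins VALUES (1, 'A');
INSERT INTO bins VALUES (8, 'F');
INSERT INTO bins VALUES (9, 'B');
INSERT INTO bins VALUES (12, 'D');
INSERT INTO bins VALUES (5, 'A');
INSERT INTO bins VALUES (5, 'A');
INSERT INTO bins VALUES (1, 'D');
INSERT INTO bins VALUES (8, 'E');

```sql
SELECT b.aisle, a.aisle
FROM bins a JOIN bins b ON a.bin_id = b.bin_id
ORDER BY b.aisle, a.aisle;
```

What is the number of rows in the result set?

14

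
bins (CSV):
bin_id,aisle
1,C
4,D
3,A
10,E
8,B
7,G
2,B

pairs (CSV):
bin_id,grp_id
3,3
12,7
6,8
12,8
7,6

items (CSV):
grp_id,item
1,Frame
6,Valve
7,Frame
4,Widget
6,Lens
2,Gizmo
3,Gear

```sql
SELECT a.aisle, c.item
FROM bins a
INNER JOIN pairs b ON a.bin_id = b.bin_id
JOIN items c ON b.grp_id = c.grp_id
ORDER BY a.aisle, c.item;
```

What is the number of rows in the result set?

Evaluate left to right. First `bins a INNER JOIN pairs b` on bin_id: 2 row(s).
Then INNER JOIN `items c` on grp_id: keep only rows whose b.grp_id appears in c.
Result: 3 row(s).

3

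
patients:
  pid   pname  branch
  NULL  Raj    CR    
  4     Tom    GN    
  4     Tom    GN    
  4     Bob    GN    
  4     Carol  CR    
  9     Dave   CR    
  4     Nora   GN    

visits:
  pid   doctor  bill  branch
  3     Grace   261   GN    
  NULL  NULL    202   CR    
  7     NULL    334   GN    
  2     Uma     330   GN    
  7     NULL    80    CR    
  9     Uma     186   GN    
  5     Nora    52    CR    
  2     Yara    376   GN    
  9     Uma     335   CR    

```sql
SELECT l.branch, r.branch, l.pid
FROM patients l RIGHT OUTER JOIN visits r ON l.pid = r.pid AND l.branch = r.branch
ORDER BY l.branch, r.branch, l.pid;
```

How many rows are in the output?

9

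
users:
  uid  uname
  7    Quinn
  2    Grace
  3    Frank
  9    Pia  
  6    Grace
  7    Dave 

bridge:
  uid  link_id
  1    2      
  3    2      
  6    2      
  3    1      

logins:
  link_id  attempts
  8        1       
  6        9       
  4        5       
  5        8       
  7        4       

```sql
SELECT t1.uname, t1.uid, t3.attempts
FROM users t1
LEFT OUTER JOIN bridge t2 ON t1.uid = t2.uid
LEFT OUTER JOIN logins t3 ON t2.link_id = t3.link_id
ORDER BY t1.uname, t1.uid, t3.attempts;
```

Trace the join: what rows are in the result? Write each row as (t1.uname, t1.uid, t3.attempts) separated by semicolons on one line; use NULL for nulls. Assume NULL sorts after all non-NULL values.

(Dave, 7, NULL); (Frank, 3, NULL); (Frank, 3, NULL); (Grace, 2, NULL); (Grace, 6, NULL); (Pia, 9, NULL); (Quinn, 7, NULL)

Step 1 — t1 LEFT JOIN t2 on uid → 7 row(s).
Then LEFT JOIN `logins t3` on link_id: each of those 7 rows is kept; rows whose t2.link_id has no match in t3 get NULL for t3's columns.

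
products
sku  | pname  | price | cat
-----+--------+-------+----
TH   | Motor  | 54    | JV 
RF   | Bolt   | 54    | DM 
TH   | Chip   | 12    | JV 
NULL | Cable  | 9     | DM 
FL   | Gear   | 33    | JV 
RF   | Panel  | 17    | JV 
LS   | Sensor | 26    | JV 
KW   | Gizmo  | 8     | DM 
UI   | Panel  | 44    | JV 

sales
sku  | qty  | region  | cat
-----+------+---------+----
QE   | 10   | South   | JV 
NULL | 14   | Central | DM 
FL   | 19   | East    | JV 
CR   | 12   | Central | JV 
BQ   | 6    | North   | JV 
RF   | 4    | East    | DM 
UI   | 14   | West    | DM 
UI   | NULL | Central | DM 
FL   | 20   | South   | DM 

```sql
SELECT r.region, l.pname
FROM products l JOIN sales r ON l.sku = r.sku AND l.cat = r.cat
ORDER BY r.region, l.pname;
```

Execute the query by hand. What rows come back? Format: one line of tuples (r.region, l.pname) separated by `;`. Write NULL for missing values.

INNER JOIN keeps only pairs where the ON condition holds.
Matching on l.sku = r.sku AND l.cat = r.cat. A NULL in a compared column never satisfies the condition.
Matched pairs: 2.

(East, Bolt); (East, Gear)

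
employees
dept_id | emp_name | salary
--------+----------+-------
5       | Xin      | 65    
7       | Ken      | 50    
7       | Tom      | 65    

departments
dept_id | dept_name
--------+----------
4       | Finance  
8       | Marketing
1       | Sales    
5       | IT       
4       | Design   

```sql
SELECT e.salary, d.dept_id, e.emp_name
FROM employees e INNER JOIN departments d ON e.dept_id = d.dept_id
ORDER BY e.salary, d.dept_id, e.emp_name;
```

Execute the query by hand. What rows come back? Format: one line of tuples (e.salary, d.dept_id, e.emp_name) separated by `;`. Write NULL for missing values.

INNER JOIN keeps only pairs where the ON condition holds.
Matching on e.dept_id = d.dept_id.
Matched pairs: 1.

(65, 5, Xin)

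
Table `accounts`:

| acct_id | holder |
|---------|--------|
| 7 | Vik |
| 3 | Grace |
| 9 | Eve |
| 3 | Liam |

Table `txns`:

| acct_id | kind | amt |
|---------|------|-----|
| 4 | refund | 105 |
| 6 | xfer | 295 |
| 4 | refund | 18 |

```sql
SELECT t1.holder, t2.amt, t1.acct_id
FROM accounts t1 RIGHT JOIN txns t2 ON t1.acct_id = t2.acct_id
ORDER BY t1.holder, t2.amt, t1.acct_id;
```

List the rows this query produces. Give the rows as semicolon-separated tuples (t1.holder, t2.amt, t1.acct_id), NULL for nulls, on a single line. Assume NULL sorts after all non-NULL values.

RIGHT JOIN keeps every row from `txns`; unmatched rows get NULL for `accounts`'s columns.
Matching on t1.acct_id = t2.acct_id.
- acct_id=7: no matching t2 row.
- acct_id=3: no matching t2 row.
- acct_id=9: no matching t2 row.
- acct_id=3: no matching t2 row.
- 3 t2 row(s) had no t1 match → kept, t1 columns NULL.
After projecting and ordering:
t1.holder | t2.amt | t1.acct_id
NULL | 18 | NULL
NULL | 105 | NULL
NULL | 295 | NULL

(NULL, 18, NULL); (NULL, 105, NULL); (NULL, 295, NULL)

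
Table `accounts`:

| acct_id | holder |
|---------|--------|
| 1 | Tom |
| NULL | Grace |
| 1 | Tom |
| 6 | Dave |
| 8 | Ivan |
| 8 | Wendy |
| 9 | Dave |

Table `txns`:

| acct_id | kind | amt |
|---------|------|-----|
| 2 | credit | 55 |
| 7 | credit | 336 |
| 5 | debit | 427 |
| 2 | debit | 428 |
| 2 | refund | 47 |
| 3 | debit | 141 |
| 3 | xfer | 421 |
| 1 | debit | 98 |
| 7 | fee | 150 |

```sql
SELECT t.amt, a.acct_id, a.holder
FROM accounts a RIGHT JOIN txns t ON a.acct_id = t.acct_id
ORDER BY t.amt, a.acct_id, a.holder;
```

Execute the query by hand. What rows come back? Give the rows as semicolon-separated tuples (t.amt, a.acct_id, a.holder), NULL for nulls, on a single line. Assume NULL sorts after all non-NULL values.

(47, NULL, NULL); (55, NULL, NULL); (98, 1, Tom); (98, 1, Tom); (141, NULL, NULL); (150, NULL, NULL); (336, NULL, NULL); (421, NULL, NULL); (427, NULL, NULL); (428, NULL, NULL)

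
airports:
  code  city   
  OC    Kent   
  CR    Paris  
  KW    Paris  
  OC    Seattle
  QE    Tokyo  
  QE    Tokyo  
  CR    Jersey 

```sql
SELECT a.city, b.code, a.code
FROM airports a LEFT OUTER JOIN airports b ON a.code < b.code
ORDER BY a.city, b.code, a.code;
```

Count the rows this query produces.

LEFT JOIN keeps every row from `airports a`; unmatched rows get NULL for `airports b`'s columns.
Matching on a.code < b.code.
- a (code=OC) pairs with 2 row(s) of b.
- a (code=CR) pairs with 5 row(s) of b.
- a (code=KW) pairs with 4 row(s) of b.
- a (code=OC) pairs with 2 row(s) of b.
- a (code=QE) has no partner → padded with NULL.
- a (code=QE) has no partner → padded with NULL.
- a (code=CR) pairs with 5 row(s) of b.
Total: 18 matched + 2 padded = 20 rows.

20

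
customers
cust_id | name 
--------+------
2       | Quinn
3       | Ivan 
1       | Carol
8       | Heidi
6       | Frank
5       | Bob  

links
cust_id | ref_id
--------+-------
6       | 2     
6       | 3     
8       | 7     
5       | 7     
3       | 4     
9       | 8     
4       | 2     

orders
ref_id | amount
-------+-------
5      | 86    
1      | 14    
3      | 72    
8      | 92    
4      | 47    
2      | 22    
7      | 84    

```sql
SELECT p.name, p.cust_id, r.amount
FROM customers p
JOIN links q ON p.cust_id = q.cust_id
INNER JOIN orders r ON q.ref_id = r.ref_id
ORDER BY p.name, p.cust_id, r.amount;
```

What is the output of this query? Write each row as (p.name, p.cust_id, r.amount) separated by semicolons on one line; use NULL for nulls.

(Bob, 5, 84); (Frank, 6, 22); (Frank, 6, 72); (Heidi, 8, 84); (Ivan, 3, 47)

Joins associate left-to-right: customers INNER JOIN links on cust_id gives 5 intermediate row(s).
Then INNER JOIN `orders r` on ref_id: keep only rows whose q.ref_id appears in r.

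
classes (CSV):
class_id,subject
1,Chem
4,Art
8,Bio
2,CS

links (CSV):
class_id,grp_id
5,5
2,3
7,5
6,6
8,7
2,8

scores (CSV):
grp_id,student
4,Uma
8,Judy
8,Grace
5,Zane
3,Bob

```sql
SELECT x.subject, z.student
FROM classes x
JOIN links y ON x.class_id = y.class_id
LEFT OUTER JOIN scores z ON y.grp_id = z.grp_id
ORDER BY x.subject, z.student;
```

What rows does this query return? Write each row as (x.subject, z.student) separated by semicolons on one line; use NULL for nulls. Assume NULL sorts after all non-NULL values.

(Bio, NULL); (CS, Bob); (CS, Grace); (CS, Judy)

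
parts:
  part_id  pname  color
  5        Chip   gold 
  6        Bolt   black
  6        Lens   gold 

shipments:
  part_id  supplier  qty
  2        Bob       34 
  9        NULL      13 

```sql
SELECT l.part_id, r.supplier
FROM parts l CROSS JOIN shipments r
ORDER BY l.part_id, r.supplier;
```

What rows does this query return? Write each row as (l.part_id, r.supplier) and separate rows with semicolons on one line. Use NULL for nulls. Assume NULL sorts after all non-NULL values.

CROSS JOIN pairs every row of `parts` with every row of `shipments`: 3 × 2 = 6 rows.
After projecting and ordering:
l.part_id | r.supplier
5 | Bob
5 | NULL
6 | Bob
6 | Bob
6 | NULL
6 | NULL

(5, Bob); (5, NULL); (6, Bob); (6, Bob); (6, NULL); (6, NULL)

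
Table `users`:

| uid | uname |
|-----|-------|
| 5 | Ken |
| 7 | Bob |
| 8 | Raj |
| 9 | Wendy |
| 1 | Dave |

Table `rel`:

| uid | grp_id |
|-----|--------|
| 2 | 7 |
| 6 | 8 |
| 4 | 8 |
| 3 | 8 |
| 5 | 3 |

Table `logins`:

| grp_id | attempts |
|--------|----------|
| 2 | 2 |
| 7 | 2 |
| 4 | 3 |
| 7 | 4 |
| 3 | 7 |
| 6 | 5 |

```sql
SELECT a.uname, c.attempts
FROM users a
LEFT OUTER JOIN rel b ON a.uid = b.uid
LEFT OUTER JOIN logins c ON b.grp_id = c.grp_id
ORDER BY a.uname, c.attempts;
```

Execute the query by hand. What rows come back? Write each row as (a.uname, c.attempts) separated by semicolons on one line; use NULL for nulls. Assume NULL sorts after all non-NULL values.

Step 1 — a LEFT JOIN b on uid → 5 row(s).
Then LEFT JOIN `logins c` on grp_id: each of those 5 rows is kept; rows whose b.grp_id has no match in c get NULL for c's columns.

(Bob, NULL); (Dave, NULL); (Ken, 7); (Raj, NULL); (Wendy, NULL)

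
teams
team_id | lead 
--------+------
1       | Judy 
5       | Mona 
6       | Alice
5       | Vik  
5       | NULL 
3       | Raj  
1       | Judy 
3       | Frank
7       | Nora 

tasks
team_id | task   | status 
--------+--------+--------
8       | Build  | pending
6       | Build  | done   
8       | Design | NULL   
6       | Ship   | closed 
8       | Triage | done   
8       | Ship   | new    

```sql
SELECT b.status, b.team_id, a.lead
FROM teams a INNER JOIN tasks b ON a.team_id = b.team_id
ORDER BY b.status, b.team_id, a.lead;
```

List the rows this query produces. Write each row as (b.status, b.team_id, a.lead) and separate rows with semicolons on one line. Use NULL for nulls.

(closed, 6, Alice); (done, 6, Alice)

INNER JOIN keeps only pairs where the ON condition holds.
Matching on a.team_id = b.team_id.
- team_id=1: no matching b row, dropped.
- team_id=5: no matching b row, dropped.
- team_id=6: 2 matching b row(s), so 2 row(s) emitted.
- team_id=5: no matching b row, dropped.
- team_id=5: no matching b row, dropped.
- team_id=3: no matching b row, dropped.
- team_id=1: no matching b row, dropped.
- team_id=3: no matching b row, dropped.
- team_id=7: no matching b row, dropped.
After projecting and ordering:
b.status | b.team_id | a.lead
closed | 6 | Alice
done | 6 | Alice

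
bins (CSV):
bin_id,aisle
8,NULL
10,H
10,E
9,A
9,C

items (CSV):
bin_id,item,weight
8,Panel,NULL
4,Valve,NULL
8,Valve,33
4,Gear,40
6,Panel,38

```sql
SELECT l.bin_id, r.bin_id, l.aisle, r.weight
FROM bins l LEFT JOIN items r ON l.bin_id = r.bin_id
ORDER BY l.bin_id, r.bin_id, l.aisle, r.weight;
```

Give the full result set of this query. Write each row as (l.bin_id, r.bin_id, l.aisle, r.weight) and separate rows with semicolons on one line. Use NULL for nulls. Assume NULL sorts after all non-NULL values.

LEFT JOIN keeps every row from `bins`; unmatched rows get NULL for `items`'s columns.
Matching on l.bin_id = r.bin_id.
- l (bin_id=8) pairs with 2 row(s) of r.
- l (bin_id=10) has no partner → padded with NULL.
- l (bin_id=10) has no partner → padded with NULL.
- l (bin_id=9) has no partner → padded with NULL.
- l (bin_id=9) has no partner → padded with NULL.
After projecting and ordering:
l.bin_id | r.bin_id | l.aisle | r.weight
8 | 8 | NULL | 33
8 | 8 | NULL | NULL
9 | NULL | A | NULL
9 | NULL | C | NULL
10 | NULL | E | NULL
10 | NULL | H | NULL

(8, 8, NULL, 33); (8, 8, NULL, NULL); (9, NULL, A, NULL); (9, NULL, C, NULL); (10, NULL, E, NULL); (10, NULL, H, NULL)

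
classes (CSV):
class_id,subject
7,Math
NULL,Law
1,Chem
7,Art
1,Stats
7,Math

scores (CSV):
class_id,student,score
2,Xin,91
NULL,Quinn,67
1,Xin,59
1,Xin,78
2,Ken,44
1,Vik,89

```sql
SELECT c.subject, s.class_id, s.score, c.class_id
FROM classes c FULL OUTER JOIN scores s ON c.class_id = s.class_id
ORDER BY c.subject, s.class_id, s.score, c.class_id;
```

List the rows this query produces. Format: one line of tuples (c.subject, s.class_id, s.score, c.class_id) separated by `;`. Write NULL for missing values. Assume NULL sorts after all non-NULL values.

(Art, NULL, NULL, 7); (Chem, 1, 59, 1); (Chem, 1, 78, 1); (Chem, 1, 89, 1); (Law, NULL, NULL, NULL); (Math, NULL, NULL, 7); (Math, NULL, NULL, 7); (Stats, 1, 59, 1); (Stats, 1, 78, 1); (Stats, 1, 89, 1); (NULL, 2, 44, NULL); (NULL, 2, 91, NULL); (NULL, NULL, 67, NULL)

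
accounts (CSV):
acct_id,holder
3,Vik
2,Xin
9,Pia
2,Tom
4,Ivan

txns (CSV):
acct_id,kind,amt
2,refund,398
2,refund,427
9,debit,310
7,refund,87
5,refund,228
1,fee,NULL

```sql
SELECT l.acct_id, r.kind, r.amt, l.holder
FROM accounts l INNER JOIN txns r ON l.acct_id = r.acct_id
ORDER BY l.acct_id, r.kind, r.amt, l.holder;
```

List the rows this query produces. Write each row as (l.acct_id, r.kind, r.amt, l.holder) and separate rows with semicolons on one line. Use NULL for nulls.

(2, refund, 398, Tom); (2, refund, 398, Xin); (2, refund, 427, Tom); (2, refund, 427, Xin); (9, debit, 310, Pia)

INNER JOIN keeps only pairs where the ON condition holds.
Matching on l.acct_id = r.acct_id.
- l (acct_id=3) has no partner → excluded.
- l (acct_id=2) pairs with 2 row(s) of r.
- l (acct_id=9) pairs with 1 row(s) of r.
- l (acct_id=2) pairs with 2 row(s) of r.
- l (acct_id=4) has no partner → excluded.
After projecting and ordering:
l.acct_id | r.kind | r.amt | l.holder
2 | refund | 398 | Tom
2 | refund | 398 | Xin
2 | refund | 427 | Tom
2 | refund | 427 | Xin
9 | debit | 310 | Pia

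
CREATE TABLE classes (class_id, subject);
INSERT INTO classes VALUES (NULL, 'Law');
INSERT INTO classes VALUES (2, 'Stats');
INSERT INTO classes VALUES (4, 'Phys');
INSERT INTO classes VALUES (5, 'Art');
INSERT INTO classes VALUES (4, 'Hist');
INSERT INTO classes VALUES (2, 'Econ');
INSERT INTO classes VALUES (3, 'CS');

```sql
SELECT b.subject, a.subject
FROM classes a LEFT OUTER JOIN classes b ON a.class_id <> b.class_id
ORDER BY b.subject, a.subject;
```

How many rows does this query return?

LEFT JOIN keeps every row from `classes a`; unmatched rows get NULL for `classes b`'s columns.
Matching on a.class_id <> b.class_id. A NULL in a compared column never satisfies the condition.
- a (class_id=NULL) has no partner → padded with NULL.
- a (class_id=2) pairs with 4 row(s) of b.
- a (class_id=4) pairs with 4 row(s) of b.
- a (class_id=5) pairs with 5 row(s) of b.
- a (class_id=4) pairs with 4 row(s) of b.
- a (class_id=2) pairs with 4 row(s) of b.
- a (class_id=3) pairs with 5 row(s) of b.
Total: 26 matched + 1 padded = 27 rows.

27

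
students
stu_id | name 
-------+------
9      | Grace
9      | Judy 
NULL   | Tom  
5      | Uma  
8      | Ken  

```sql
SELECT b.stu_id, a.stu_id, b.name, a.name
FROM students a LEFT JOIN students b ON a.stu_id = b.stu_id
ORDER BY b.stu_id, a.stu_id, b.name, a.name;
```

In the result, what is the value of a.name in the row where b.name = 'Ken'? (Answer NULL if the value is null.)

Ken

LEFT JOIN keeps every row from `students a`; unmatched rows get NULL for `students b`'s columns.
Matching on a.stu_id = b.stu_id. A NULL in a compared column never satisfies the condition.
- a[0] stu_id=9 → 2 match(es) in b → 2 row(s).
- a[1] stu_id=9 → 2 match(es) in b → 2 row(s).
- a[2] stu_id=NULL → no match; kept with NULLs on the b side.
- a[3] stu_id=5 → 1 match(es) in b → 1 row(s).
- a[4] stu_id=8 → 1 match(es) in b → 1 row(s).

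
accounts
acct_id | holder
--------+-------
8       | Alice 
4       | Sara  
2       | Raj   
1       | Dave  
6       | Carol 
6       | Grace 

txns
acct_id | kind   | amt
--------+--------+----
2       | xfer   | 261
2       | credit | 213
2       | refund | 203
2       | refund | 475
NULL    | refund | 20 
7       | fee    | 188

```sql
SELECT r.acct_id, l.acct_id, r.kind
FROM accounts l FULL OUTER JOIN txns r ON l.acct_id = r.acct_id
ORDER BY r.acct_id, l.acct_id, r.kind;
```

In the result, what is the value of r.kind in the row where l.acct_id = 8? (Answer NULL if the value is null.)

NULL

FULL OUTER JOIN keeps every row from both sides; unmatched rows get NULL for the other side's columns.
Matching on l.acct_id = r.acct_id. A NULL in a compared column never satisfies the condition.
- acct_id=8: no r row matches, row kept with r columns NULL.
- acct_id=4: no r row matches, row kept with r columns NULL.
- acct_id=2: 4 matching r row(s), so 4 row(s) emitted.
- acct_id=1: no r row matches, row kept with r columns NULL.
- acct_id=6: no r row matches, row kept with r columns NULL.
- acct_id=6: no r row matches, row kept with r columns NULL.
- 2 r row(s) had no l match → kept, l columns NULL.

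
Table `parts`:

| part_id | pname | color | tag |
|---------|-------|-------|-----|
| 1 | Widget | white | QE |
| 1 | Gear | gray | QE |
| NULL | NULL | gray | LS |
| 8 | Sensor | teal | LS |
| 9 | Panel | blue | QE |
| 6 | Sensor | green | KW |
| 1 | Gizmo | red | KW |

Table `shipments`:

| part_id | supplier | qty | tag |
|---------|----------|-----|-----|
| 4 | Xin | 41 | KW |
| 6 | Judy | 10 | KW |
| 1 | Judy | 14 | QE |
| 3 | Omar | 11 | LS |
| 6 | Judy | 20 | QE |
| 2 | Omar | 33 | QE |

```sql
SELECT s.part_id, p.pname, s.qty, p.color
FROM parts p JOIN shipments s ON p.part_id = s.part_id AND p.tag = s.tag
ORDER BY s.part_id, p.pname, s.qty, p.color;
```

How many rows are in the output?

INNER JOIN keeps only pairs where the ON condition holds.
Matching on p.part_id = s.part_id AND p.tag = s.tag. A NULL in a compared column never satisfies the condition.
Matched pairs: 3.
Total: 3 rows.

3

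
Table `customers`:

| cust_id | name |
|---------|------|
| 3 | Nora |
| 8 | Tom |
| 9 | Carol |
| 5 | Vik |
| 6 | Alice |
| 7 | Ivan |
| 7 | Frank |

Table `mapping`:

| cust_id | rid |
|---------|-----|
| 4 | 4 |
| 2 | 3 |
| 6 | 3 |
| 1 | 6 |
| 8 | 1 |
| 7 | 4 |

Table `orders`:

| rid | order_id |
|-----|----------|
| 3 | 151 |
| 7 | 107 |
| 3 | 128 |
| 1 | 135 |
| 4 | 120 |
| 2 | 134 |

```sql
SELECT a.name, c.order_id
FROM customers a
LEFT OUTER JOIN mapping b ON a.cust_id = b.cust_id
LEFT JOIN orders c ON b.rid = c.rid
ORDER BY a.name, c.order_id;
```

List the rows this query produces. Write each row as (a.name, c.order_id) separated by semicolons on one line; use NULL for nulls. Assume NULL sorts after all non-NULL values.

(Alice, 128); (Alice, 151); (Carol, NULL); (Frank, 120); (Ivan, 120); (Nora, NULL); (Tom, 135); (Vik, NULL)

Joins associate left-to-right: customers LEFT JOIN mapping on cust_id gives 7 intermediate row(s).
Then LEFT JOIN `orders c` on rid: each of those 7 rows is kept; rows whose b.rid has no match in c get NULL for c's columns.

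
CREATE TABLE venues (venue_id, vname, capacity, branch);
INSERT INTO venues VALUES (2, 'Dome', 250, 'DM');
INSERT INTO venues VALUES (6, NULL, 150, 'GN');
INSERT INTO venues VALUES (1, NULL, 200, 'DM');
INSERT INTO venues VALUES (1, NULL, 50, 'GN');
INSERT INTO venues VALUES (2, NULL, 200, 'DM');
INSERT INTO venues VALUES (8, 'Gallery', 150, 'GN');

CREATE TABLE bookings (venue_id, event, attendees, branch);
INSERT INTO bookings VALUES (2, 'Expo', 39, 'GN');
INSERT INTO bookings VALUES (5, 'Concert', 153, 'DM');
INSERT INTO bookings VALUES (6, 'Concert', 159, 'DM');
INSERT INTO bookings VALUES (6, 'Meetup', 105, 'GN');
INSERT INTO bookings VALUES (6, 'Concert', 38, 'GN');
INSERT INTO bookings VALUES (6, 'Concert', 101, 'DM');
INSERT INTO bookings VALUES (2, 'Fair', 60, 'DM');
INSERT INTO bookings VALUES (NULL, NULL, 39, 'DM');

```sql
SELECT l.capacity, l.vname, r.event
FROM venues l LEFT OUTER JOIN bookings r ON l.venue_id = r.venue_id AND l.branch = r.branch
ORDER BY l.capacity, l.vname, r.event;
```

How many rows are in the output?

7

LEFT JOIN keeps every row from `venues`; unmatched rows get NULL for `bookings`'s columns.
Matching on l.venue_id = r.venue_id AND l.branch = r.branch. A NULL in a compared column never satisfies the condition.
- venue_id=2, branch=DM: 1 matching r row(s), so 1 row(s) emitted.
- venue_id=6, branch=GN: 2 matching r row(s), so 2 row(s) emitted.
- venue_id=1, branch=DM: no r row matches, row kept with r columns NULL.
- venue_id=1, branch=GN: no r row matches, row kept with r columns NULL.
- venue_id=2, branch=DM: 1 matching r row(s), so 1 row(s) emitted.
- venue_id=8, branch=GN: no r row matches, row kept with r columns NULL.
Total: 4 matched + 3 padded = 7 rows.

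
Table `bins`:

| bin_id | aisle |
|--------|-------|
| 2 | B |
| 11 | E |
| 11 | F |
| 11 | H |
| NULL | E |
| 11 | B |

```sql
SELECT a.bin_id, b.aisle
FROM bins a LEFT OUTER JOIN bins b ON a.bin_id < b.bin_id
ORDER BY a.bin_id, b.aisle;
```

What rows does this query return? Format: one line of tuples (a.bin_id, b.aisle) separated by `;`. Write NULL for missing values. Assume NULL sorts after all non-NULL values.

(2, B); (2, E); (2, F); (2, H); (11, NULL); (11, NULL); (11, NULL); (11, NULL); (NULL, NULL)

LEFT JOIN keeps every row from `bins a`; unmatched rows get NULL for `bins b`'s columns.
Matching on a.bin_id < b.bin_id. A NULL in a compared column never satisfies the condition.
Matched pairs: 4; unmatched a rows kept: 5.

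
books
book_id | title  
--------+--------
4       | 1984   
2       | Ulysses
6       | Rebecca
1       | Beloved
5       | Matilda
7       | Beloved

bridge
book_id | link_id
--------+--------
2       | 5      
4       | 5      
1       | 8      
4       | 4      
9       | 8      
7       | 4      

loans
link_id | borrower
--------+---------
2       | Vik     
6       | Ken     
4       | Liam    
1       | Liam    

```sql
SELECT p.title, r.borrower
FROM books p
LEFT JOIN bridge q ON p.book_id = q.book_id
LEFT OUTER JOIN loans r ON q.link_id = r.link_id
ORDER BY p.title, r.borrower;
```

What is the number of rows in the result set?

7

Joins associate left-to-right: books LEFT JOIN bridge on book_id gives 7 intermediate row(s).
Then LEFT JOIN `loans r` on link_id: each of those 7 rows is kept; rows whose q.link_id has no match in r get NULL for r's columns.
Result: 7 row(s).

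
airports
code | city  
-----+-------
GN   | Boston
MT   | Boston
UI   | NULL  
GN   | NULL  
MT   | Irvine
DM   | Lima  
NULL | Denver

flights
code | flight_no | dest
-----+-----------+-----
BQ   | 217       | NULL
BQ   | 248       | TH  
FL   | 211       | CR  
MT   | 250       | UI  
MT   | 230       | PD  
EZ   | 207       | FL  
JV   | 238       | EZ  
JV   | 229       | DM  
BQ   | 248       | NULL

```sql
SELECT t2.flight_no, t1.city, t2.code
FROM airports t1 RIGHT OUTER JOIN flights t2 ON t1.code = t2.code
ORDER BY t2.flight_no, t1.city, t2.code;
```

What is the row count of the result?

11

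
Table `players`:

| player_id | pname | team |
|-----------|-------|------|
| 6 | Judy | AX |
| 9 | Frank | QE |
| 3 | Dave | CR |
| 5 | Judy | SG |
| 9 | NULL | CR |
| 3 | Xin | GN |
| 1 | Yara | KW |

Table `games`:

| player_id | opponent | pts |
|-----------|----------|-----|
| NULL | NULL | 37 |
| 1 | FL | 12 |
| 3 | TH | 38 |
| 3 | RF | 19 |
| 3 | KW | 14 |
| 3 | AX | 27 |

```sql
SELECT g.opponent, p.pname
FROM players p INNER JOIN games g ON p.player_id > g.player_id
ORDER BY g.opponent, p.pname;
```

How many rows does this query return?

INNER JOIN keeps only pairs where the ON condition holds.
Matching on p.player_id > g.player_id. A NULL in a compared column never satisfies the condition.
- player_id=6: 5 matching g row(s), so 5 row(s) emitted.
- player_id=9: 5 matching g row(s), so 5 row(s) emitted.
- player_id=3: 1 matching g row(s), so 1 row(s) emitted.
- player_id=5: 5 matching g row(s), so 5 row(s) emitted.
- player_id=9: 5 matching g row(s), so 5 row(s) emitted.
- player_id=3: 1 matching g row(s), so 1 row(s) emitted.
- player_id=1: no matching g row, dropped.
Total: 22 rows.

22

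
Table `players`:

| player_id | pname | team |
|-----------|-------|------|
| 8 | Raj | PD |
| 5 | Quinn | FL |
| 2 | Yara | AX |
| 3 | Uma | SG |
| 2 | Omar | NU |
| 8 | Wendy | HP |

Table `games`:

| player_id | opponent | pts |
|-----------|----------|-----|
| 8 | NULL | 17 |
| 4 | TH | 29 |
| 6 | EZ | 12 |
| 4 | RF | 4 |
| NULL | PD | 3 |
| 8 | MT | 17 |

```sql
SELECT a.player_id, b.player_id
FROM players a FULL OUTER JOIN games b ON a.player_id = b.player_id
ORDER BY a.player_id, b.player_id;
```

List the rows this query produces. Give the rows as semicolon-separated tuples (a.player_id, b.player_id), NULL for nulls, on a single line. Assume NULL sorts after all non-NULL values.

(2, NULL); (2, NULL); (3, NULL); (5, NULL); (8, 8); (8, 8); (8, 8); (8, 8); (NULL, 4); (NULL, 4); (NULL, 6); (NULL, NULL)

FULL OUTER JOIN keeps every row from both sides; unmatched rows get NULL for the other side's columns.
Matching on a.player_id = b.player_id. A NULL in a compared column never satisfies the condition.
- player_id=8: 2 matching b row(s), so 2 row(s) emitted.
- player_id=5: no b row matches, row kept with b columns NULL.
- player_id=2: no b row matches, row kept with b columns NULL.
- player_id=3: no b row matches, row kept with b columns NULL.
- player_id=2: no b row matches, row kept with b columns NULL.
- player_id=8: 2 matching b row(s), so 2 row(s) emitted.
- 4 row(s) from b found no a partner → padded with NULL.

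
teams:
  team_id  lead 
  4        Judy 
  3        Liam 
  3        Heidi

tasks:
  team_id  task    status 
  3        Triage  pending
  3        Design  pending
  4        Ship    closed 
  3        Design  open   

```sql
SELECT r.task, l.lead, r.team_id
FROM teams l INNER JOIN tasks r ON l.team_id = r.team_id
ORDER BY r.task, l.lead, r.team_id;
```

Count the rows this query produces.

INNER JOIN keeps only pairs where the ON condition holds.
Matching on l.team_id = r.team_id.
- team_id=4: 1 matching r row(s), so 1 row(s) emitted.
- team_id=3: 3 matching r row(s), so 3 row(s) emitted.
- team_id=3: 3 matching r row(s), so 3 row(s) emitted.
Total: 7 rows.

7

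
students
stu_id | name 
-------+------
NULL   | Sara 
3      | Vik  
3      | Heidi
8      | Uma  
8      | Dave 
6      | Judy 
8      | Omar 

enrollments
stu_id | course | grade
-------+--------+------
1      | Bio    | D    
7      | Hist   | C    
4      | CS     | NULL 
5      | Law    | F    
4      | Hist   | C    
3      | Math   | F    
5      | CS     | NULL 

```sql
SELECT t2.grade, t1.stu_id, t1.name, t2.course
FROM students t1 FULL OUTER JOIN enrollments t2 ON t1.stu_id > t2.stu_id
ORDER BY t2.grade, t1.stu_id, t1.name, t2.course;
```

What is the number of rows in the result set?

30

FULL OUTER JOIN keeps every row from both sides; unmatched rows get NULL for the other side's columns.
Matching on t1.stu_id > t2.stu_id. A NULL in a compared column never satisfies the condition.
- t1 row (stu_id=NULL): no match → kept, t2 columns NULL.
- t1 row (stu_id=3): matches 1 t2 row(s) → 1 output row(s).
- t1 row (stu_id=3): matches 1 t2 row(s) → 1 output row(s).
- t1 row (stu_id=8): matches 7 t2 row(s) → 7 output row(s).
- t1 row (stu_id=8): matches 7 t2 row(s) → 7 output row(s).
- t1 row (stu_id=6): matches 6 t2 row(s) → 6 output row(s).
- t1 row (stu_id=8): matches 7 t2 row(s) → 7 output row(s).
Total: 29 matched + 1 padded = 30 rows.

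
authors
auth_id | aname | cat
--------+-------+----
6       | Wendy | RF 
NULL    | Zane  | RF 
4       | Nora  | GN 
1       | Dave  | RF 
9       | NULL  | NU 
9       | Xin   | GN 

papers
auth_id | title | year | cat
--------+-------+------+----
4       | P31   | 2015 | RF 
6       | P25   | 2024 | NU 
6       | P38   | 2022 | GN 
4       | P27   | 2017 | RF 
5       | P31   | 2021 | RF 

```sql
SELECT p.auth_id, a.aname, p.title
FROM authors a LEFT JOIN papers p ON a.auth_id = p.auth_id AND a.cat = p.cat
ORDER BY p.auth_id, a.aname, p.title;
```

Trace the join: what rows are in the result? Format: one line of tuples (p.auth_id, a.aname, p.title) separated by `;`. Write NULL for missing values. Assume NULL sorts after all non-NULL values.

(NULL, Dave, NULL); (NULL, Nora, NULL); (NULL, Wendy, NULL); (NULL, Xin, NULL); (NULL, Zane, NULL); (NULL, NULL, NULL)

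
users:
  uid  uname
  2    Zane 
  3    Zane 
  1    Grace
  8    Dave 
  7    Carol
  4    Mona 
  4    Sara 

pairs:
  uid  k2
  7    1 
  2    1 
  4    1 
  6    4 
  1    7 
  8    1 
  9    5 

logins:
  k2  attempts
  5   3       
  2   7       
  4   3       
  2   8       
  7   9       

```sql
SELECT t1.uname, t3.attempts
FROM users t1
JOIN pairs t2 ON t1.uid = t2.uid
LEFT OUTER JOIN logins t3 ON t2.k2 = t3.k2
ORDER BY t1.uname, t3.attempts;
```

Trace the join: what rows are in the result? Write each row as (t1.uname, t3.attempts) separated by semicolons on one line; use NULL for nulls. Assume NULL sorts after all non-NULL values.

(Carol, NULL); (Dave, NULL); (Grace, 9); (Mona, NULL); (Sara, NULL); (Zane, NULL)

Evaluate left to right. First `users t1 INNER JOIN pairs t2` on uid: 6 row(s).
Then LEFT JOIN `logins t3` on k2: each of those 6 rows is kept; rows whose t2.k2 has no match in t3 get NULL for t3's columns.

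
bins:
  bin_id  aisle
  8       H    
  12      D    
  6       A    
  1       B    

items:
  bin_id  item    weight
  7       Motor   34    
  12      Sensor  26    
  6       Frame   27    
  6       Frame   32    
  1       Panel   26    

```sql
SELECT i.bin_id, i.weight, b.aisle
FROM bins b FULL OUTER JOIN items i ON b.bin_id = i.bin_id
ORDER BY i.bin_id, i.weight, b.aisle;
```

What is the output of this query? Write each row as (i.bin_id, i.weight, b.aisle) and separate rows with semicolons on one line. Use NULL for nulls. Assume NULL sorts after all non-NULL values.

FULL OUTER JOIN keeps every row from both sides; unmatched rows get NULL for the other side's columns.
Matching on b.bin_id = i.bin_id.
- b[0] bin_id=8 → no match; kept with NULLs on the i side.
- b[1] bin_id=12 → 1 match(es) in i → 1 row(s).
- b[2] bin_id=6 → 2 match(es) in i → 2 row(s).
- b[3] bin_id=1 → 1 match(es) in i → 1 row(s).
- 1 i row(s) had no b match → kept, b columns NULL.
After projecting and ordering:
i.bin_id | i.weight | b.aisle
1 | 26 | B
6 | 27 | A
6 | 32 | A
7 | 34 | NULL
12 | 26 | D
NULL | NULL | H

(1, 26, B); (6, 27, A); (6, 32, A); (7, 34, NULL); (12, 26, D); (NULL, NULL, H)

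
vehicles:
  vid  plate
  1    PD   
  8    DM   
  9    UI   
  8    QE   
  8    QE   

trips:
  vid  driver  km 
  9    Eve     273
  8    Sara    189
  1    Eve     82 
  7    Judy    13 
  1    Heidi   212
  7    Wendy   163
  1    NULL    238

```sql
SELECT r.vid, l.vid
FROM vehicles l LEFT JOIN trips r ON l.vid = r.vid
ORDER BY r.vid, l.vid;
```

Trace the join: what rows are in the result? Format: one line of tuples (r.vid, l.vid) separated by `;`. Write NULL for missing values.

(1, 1); (1, 1); (1, 1); (8, 8); (8, 8); (8, 8); (9, 9)

LEFT JOIN keeps every row from `vehicles`; unmatched rows get NULL for `trips`'s columns.
Matching on l.vid = r.vid.
- l (vid=1) pairs with 3 row(s) of r.
- l (vid=8) pairs with 1 row(s) of r.
- l (vid=9) pairs with 1 row(s) of r.
- l (vid=8) pairs with 1 row(s) of r.
- l (vid=8) pairs with 1 row(s) of r.
After projecting and ordering:
r.vid | l.vid
1 | 1
1 | 1
1 | 1
8 | 8
8 | 8
8 | 8
9 | 9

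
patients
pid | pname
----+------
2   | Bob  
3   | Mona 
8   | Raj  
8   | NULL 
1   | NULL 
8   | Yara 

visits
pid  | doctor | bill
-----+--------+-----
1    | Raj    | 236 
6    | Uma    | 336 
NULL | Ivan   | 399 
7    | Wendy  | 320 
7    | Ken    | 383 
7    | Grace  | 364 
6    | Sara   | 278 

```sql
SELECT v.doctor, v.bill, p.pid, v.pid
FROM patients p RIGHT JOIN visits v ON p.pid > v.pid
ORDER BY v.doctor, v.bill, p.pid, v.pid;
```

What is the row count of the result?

21

RIGHT JOIN keeps every row from `visits`; unmatched rows get NULL for `patients`'s columns.
Matching on p.pid > v.pid. A NULL in a compared column never satisfies the condition.
- p[0] pid=2 → 1 match(es) in v → 1 row(s).
- p[1] pid=3 → 1 match(es) in v → 1 row(s).
- p[2] pid=8 → 6 match(es) in v → 6 row(s).
- p[3] pid=8 → 6 match(es) in v → 6 row(s).
- p[4] pid=1 → no match.
- p[5] pid=8 → 6 match(es) in v → 6 row(s).
- 1 v row(s) had no p match → kept, p columns NULL.
Total: 20 matched + 1 padded = 21 rows.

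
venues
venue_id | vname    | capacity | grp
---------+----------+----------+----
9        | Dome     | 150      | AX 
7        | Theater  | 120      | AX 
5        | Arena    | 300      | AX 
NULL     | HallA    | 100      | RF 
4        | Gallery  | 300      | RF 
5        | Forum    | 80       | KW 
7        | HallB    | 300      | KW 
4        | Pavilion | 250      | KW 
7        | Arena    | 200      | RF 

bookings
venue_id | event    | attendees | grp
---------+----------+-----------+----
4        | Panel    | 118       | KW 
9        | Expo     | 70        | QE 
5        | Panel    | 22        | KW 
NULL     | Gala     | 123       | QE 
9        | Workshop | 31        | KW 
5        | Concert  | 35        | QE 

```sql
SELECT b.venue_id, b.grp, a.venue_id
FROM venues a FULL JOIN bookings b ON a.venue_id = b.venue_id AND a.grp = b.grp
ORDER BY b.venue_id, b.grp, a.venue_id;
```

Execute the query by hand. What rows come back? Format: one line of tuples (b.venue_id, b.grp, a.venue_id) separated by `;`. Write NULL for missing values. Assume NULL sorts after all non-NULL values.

FULL OUTER JOIN keeps every row from both sides; unmatched rows get NULL for the other side's columns.
Matching on a.venue_id = b.venue_id AND a.grp = b.grp. A NULL in a compared column never satisfies the condition.
Matched pairs: 2; unmatched a rows kept: 7; unmatched b rows kept: 4.

(4, KW, 4); (5, KW, 5); (5, QE, NULL); (9, KW, NULL); (9, QE, NULL); (NULL, QE, NULL); (NULL, NULL, 4); (NULL, NULL, 5); (NULL, NULL, 7); (NULL, NULL, 7); (NULL, NULL, 7); (NULL, NULL, 9); (NULL, NULL, NULL)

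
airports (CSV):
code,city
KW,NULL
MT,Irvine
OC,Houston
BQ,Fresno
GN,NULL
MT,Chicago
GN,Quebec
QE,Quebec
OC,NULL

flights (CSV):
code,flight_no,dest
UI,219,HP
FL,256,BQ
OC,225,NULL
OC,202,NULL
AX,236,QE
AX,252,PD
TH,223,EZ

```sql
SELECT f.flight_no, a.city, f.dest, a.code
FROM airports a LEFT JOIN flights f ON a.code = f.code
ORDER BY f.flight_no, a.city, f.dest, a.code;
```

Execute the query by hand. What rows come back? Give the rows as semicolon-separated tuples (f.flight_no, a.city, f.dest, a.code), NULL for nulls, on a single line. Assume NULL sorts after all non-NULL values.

(202, Houston, NULL, OC); (202, NULL, NULL, OC); (225, Houston, NULL, OC); (225, NULL, NULL, OC); (NULL, Chicago, NULL, MT); (NULL, Fresno, NULL, BQ); (NULL, Irvine, NULL, MT); (NULL, Quebec, NULL, GN); (NULL, Quebec, NULL, QE); (NULL, NULL, NULL, GN); (NULL, NULL, NULL, KW)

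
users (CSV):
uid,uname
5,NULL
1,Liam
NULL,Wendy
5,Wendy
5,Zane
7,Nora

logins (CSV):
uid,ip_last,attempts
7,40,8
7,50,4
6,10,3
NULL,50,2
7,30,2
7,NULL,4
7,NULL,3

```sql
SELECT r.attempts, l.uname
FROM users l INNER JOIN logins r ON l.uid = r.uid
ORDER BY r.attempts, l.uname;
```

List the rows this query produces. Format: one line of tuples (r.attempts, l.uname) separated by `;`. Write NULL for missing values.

INNER JOIN keeps only pairs where the ON condition holds.
Matching on l.uid = r.uid. A NULL in a compared column never satisfies the condition.
- l row (uid=5): no match → dropped.
- l row (uid=1): no match → dropped.
- l row (uid=NULL): no match → dropped.
- l row (uid=5): no match → dropped.
- l row (uid=5): no match → dropped.
- l row (uid=7): matches 5 r row(s) → 5 output row(s).
After projecting and ordering:
r.attempts | l.uname
2 | Nora
3 | Nora
4 | Nora
4 | Nora
8 | Nora

(2, Nora); (3, Nora); (4, Nora); (4, Nora); (8, Nora)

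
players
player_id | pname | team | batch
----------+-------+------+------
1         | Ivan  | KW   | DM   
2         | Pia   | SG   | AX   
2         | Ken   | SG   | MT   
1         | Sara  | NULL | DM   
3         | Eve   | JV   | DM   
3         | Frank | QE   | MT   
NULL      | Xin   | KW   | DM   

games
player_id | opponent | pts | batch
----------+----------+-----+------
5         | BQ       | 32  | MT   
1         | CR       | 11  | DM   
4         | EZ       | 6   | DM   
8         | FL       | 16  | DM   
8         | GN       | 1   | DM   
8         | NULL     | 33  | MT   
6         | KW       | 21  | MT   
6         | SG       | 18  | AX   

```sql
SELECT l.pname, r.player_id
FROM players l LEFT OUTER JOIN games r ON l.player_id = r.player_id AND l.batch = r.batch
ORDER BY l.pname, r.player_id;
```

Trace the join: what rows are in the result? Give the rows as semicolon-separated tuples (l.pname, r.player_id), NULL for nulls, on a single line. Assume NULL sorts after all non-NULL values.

(Eve, NULL); (Frank, NULL); (Ivan, 1); (Ken, NULL); (Pia, NULL); (Sara, 1); (Xin, NULL)

LEFT JOIN keeps every row from `players`; unmatched rows get NULL for `games`'s columns.
Matching on l.player_id = r.player_id AND l.batch = r.batch. A NULL in a compared column never satisfies the condition.
- l (player_id=1, batch=DM) pairs with 1 row(s) of r.
- l (player_id=2, batch=AX) has no partner → padded with NULL.
- l (player_id=2, batch=MT) has no partner → padded with NULL.
- l (player_id=1, batch=DM) pairs with 1 row(s) of r.
- l (player_id=3, batch=DM) has no partner → padded with NULL.
- l (player_id=3, batch=MT) has no partner → padded with NULL.
- l (player_id=NULL, batch=DM) has no partner → padded with NULL.
After projecting and ordering:
l.pname | r.player_id
Eve | NULL
Frank | NULL
Ivan | 1
Ken | NULL
Pia | NULL
Sara | 1
Xin | NULL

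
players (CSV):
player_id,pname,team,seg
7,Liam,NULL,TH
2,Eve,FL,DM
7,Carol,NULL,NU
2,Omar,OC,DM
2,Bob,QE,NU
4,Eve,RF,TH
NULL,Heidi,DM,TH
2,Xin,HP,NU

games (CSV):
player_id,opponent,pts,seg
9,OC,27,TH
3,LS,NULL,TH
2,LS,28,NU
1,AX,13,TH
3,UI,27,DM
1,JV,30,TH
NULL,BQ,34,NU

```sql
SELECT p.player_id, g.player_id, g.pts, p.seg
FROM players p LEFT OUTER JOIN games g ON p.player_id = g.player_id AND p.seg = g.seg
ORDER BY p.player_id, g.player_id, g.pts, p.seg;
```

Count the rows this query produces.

8

LEFT JOIN keeps every row from `players`; unmatched rows get NULL for `games`'s columns.
Matching on p.player_id = g.player_id AND p.seg = g.seg. A NULL in a compared column never satisfies the condition.
Matched pairs: 2; unmatched p rows kept: 6.
Total: 2 matched + 6 padded = 8 rows.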